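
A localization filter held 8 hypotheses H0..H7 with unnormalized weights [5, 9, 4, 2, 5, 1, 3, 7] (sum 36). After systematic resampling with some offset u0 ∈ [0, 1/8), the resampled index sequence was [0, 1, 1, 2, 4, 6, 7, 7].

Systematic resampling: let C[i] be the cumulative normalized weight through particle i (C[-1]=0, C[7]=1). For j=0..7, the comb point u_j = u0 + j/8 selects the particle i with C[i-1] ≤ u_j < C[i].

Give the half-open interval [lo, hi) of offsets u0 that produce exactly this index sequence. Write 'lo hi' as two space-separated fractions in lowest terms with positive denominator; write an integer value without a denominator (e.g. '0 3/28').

7/72 1/8

C = [5/36, 7/18, 1/2, 5/9, 25/36, 13/18, 29/36, 1]
j=0 picked index 0: u0 ∈ [0, 5/36)
j=1 picked index 1: u0 ∈ [1/72, 19/72)
j=2 picked index 1: u0 ∈ [-1/9, 5/36)
j=3 picked index 2: u0 ∈ [1/72, 1/8)
j=4 picked index 4: u0 ∈ [1/18, 7/36)
j=5 picked index 6: u0 ∈ [7/72, 13/72)
j=6 picked index 7: u0 ∈ [1/18, 1/4)
j=7 picked index 7: u0 ∈ [-5/72, 1/8)
intersection: [7/72, 1/8)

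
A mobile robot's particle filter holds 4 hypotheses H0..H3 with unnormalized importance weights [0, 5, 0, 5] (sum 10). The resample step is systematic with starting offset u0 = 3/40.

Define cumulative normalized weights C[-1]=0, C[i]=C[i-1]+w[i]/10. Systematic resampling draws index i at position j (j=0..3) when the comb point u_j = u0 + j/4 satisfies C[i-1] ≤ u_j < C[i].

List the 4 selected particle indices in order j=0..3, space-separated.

1 1 3 3

C = [0, 1/2, 1/2, 1]
j=0: u_0=3/40 ∈ [0, 1/2) → index 1
j=1: u_1=13/40 ∈ [0, 1/2) → index 1
j=2: u_2=23/40 ∈ [1/2, 1) → index 3
j=3: u_3=33/40 ∈ [1/2, 1) → index 3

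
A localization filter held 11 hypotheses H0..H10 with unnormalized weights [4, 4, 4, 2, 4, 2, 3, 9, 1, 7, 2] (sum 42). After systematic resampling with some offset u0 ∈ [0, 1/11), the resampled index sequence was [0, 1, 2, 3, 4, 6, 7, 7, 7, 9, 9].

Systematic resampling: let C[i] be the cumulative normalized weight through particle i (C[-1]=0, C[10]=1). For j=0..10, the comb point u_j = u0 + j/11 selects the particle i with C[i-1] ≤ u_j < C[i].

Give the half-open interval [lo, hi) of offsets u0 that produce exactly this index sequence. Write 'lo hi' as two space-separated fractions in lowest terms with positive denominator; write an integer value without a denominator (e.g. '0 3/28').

C = [2/21, 4/21, 2/7, 1/3, 3/7, 10/21, 23/42, 16/21, 11/14, 20/21, 1]
j=0 picked index 0: u0 ∈ [0, 2/21)
j=1 picked index 1: u0 ∈ [1/231, 23/231)
j=2 picked index 2: u0 ∈ [2/231, 8/77)
j=3 picked index 3: u0 ∈ [1/77, 2/33)
j=4 picked index 4: u0 ∈ [-1/33, 5/77)
j=5 picked index 6: u0 ∈ [5/231, 43/462)
j=6 picked index 7: u0 ∈ [1/462, 50/231)
j=7 picked index 7: u0 ∈ [-41/462, 29/231)
j=8 picked index 7: u0 ∈ [-83/462, 8/231)
j=9 picked index 9: u0 ∈ [-5/154, 31/231)
j=10 picked index 9: u0 ∈ [-19/154, 10/231)
intersection: [5/231, 8/231)

5/231 8/231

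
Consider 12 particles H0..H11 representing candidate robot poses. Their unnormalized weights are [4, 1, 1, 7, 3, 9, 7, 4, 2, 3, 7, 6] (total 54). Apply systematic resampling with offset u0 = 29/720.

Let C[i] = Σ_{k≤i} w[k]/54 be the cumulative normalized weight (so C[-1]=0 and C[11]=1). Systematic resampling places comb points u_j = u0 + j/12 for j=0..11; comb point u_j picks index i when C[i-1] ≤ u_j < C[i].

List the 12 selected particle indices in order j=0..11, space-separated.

0 3 3 4 5 5 6 7 9 10 10 11

C = [2/27, 5/54, 1/9, 13/54, 8/27, 25/54, 16/27, 2/3, 19/27, 41/54, 8/9, 1]
j=0: u_0=29/720 ∈ [0, 2/27) → index 0
j=1: u_1=89/720 ∈ [1/9, 13/54) → index 3
j=2: u_2=149/720 ∈ [1/9, 13/54) → index 3
j=3: u_3=209/720 ∈ [13/54, 8/27) → index 4
j=4: u_4=269/720 ∈ [8/27, 25/54) → index 5
j=5: u_5=329/720 ∈ [8/27, 25/54) → index 5
j=6: u_6=389/720 ∈ [25/54, 16/27) → index 6
j=7: u_7=449/720 ∈ [16/27, 2/3) → index 7
j=8: u_8=509/720 ∈ [19/27, 41/54) → index 9
j=9: u_9=569/720 ∈ [41/54, 8/9) → index 10
j=10: u_10=629/720 ∈ [41/54, 8/9) → index 10
j=11: u_11=689/720 ∈ [8/9, 1) → index 11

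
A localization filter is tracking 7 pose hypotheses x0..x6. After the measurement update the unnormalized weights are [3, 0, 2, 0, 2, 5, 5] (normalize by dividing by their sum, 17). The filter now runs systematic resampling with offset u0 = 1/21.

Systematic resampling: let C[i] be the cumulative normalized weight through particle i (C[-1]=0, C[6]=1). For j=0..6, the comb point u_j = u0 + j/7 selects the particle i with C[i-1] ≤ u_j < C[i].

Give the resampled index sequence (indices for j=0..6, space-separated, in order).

0 2 4 5 5 6 6

C = [3/17, 3/17, 5/17, 5/17, 7/17, 12/17, 1]
j=0: u_0=1/21 ∈ [0, 3/17) → index 0
j=1: u_1=4/21 ∈ [3/17, 5/17) → index 2
j=2: u_2=1/3 ∈ [5/17, 7/17) → index 4
j=3: u_3=10/21 ∈ [7/17, 12/17) → index 5
j=4: u_4=13/21 ∈ [7/17, 12/17) → index 5
j=5: u_5=16/21 ∈ [12/17, 1) → index 6
j=6: u_6=19/21 ∈ [12/17, 1) → index 6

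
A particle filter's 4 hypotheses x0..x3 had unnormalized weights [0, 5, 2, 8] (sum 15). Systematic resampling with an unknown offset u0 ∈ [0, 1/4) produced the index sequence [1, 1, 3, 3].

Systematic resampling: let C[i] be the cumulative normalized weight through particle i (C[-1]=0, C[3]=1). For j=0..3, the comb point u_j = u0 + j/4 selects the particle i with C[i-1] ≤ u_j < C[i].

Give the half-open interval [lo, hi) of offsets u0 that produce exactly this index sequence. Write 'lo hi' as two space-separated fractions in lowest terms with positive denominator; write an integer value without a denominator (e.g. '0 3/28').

0 1/12

C = [0, 1/3, 7/15, 1]
j=0 picked index 1: u0 ∈ [0, 1/3)
j=1 picked index 1: u0 ∈ [-1/4, 1/12)
j=2 picked index 3: u0 ∈ [-1/30, 1/2)
j=3 picked index 3: u0 ∈ [-17/60, 1/4)
intersection: [0, 1/12)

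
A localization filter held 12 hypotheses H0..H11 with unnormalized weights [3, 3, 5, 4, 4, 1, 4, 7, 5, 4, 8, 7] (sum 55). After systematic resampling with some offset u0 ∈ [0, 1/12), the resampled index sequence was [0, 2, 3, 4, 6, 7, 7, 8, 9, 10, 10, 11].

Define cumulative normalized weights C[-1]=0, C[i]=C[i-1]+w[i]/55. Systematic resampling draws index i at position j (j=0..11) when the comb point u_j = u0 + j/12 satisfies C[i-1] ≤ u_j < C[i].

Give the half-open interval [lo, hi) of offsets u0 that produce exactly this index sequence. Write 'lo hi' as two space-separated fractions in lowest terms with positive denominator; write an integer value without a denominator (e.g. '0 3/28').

C = [3/55, 6/55, 1/5, 3/11, 19/55, 4/11, 24/55, 31/55, 36/55, 8/11, 48/55, 1]
j=0 picked index 0: u0 ∈ [0, 3/55)
j=1 picked index 2: u0 ∈ [17/660, 7/60)
j=2 picked index 3: u0 ∈ [1/30, 7/66)
j=3 picked index 4: u0 ∈ [1/44, 21/220)
j=4 picked index 6: u0 ∈ [1/33, 17/165)
j=5 picked index 7: u0 ∈ [13/660, 97/660)
j=6 picked index 7: u0 ∈ [-7/110, 7/110)
j=7 picked index 8: u0 ∈ [-13/660, 47/660)
j=8 picked index 9: u0 ∈ [-2/165, 2/33)
j=9 picked index 10: u0 ∈ [-1/44, 27/220)
j=10 picked index 10: u0 ∈ [-7/66, 13/330)
j=11 picked index 11: u0 ∈ [-29/660, 1/12)
intersection: [1/30, 13/330)

1/30 13/330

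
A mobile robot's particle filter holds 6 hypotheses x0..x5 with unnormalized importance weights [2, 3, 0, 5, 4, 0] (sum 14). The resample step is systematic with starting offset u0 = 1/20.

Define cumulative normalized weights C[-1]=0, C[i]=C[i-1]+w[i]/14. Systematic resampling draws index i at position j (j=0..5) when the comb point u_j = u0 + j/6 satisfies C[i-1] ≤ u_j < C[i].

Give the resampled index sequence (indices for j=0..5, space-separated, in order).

0 1 3 3 4 4

C = [1/7, 5/14, 5/14, 5/7, 1, 1]
j=0: u_0=1/20 ∈ [0, 1/7) → index 0
j=1: u_1=13/60 ∈ [1/7, 5/14) → index 1
j=2: u_2=23/60 ∈ [5/14, 5/7) → index 3
j=3: u_3=11/20 ∈ [5/14, 5/7) → index 3
j=4: u_4=43/60 ∈ [5/7, 1) → index 4
j=5: u_5=53/60 ∈ [5/7, 1) → index 4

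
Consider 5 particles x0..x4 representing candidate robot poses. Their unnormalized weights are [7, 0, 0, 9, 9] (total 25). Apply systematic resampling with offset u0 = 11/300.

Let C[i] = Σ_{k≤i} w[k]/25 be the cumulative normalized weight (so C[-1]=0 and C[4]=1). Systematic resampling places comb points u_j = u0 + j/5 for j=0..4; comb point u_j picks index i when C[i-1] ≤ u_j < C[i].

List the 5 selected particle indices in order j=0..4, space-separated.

C = [7/25, 7/25, 7/25, 16/25, 1]
j=0: u_0=11/300 ∈ [0, 7/25) → index 0
j=1: u_1=71/300 ∈ [0, 7/25) → index 0
j=2: u_2=131/300 ∈ [7/25, 16/25) → index 3
j=3: u_3=191/300 ∈ [7/25, 16/25) → index 3
j=4: u_4=251/300 ∈ [16/25, 1) → index 4

0 0 3 3 4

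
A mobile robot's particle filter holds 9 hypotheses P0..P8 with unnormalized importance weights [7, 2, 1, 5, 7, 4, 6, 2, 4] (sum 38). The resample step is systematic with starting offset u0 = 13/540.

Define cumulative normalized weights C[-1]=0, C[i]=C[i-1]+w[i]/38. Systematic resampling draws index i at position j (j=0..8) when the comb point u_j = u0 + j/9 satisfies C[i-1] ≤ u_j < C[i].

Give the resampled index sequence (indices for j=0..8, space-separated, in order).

C = [7/38, 9/38, 5/19, 15/38, 11/19, 13/19, 16/19, 17/19, 1]
j=0: u_0=13/540 ∈ [0, 7/38) → index 0
j=1: u_1=73/540 ∈ [0, 7/38) → index 0
j=2: u_2=133/540 ∈ [9/38, 5/19) → index 2
j=3: u_3=193/540 ∈ [5/19, 15/38) → index 3
j=4: u_4=253/540 ∈ [15/38, 11/19) → index 4
j=5: u_5=313/540 ∈ [11/19, 13/19) → index 5
j=6: u_6=373/540 ∈ [13/19, 16/19) → index 6
j=7: u_7=433/540 ∈ [13/19, 16/19) → index 6
j=8: u_8=493/540 ∈ [17/19, 1) → index 8

0 0 2 3 4 5 6 6 8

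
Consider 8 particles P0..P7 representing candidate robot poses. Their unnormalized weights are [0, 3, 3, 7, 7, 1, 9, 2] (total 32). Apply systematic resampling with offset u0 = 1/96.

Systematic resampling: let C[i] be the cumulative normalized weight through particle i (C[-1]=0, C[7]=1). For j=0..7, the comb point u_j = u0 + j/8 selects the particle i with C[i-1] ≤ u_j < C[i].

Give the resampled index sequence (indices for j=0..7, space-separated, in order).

C = [0, 3/32, 3/16, 13/32, 5/8, 21/32, 15/16, 1]
j=0: u_0=1/96 ∈ [0, 3/32) → index 1
j=1: u_1=13/96 ∈ [3/32, 3/16) → index 2
j=2: u_2=25/96 ∈ [3/16, 13/32) → index 3
j=3: u_3=37/96 ∈ [3/16, 13/32) → index 3
j=4: u_4=49/96 ∈ [13/32, 5/8) → index 4
j=5: u_5=61/96 ∈ [5/8, 21/32) → index 5
j=6: u_6=73/96 ∈ [21/32, 15/16) → index 6
j=7: u_7=85/96 ∈ [21/32, 15/16) → index 6

1 2 3 3 4 5 6 6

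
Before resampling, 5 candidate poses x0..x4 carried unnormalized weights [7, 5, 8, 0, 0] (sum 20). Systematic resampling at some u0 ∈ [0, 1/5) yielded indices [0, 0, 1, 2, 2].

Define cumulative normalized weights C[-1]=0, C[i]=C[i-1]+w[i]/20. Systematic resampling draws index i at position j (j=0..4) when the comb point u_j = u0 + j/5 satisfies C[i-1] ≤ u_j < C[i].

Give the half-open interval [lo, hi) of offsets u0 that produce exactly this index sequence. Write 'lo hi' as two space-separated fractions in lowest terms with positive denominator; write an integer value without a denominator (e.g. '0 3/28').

C = [7/20, 3/5, 1, 1, 1]
j=0 picked index 0: u0 ∈ [0, 7/20)
j=1 picked index 0: u0 ∈ [-1/5, 3/20)
j=2 picked index 1: u0 ∈ [-1/20, 1/5)
j=3 picked index 2: u0 ∈ [0, 2/5)
j=4 picked index 2: u0 ∈ [-1/5, 1/5)
intersection: [0, 3/20)

0 3/20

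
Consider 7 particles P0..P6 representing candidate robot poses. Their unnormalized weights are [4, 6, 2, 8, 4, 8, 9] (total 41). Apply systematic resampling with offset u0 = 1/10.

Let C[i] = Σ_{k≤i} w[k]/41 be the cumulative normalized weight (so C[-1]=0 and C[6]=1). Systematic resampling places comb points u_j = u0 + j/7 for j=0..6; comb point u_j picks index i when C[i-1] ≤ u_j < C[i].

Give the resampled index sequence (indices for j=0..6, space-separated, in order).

1 1 3 4 5 6 6

C = [4/41, 10/41, 12/41, 20/41, 24/41, 32/41, 1]
j=0: u_0=1/10 ∈ [4/41, 10/41) → index 1
j=1: u_1=17/70 ∈ [4/41, 10/41) → index 1
j=2: u_2=27/70 ∈ [12/41, 20/41) → index 3
j=3: u_3=37/70 ∈ [20/41, 24/41) → index 4
j=4: u_4=47/70 ∈ [24/41, 32/41) → index 5
j=5: u_5=57/70 ∈ [32/41, 1) → index 6
j=6: u_6=67/70 ∈ [32/41, 1) → index 6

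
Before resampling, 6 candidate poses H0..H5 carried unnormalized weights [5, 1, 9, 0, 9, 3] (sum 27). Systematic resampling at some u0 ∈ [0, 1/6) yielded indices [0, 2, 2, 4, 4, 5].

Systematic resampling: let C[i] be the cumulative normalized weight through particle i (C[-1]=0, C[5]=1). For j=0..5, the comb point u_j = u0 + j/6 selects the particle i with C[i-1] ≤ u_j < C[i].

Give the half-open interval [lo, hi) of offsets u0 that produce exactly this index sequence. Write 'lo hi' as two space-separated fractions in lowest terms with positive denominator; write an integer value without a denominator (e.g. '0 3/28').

1/18 1/6

C = [5/27, 2/9, 5/9, 5/9, 8/9, 1]
j=0 picked index 0: u0 ∈ [0, 5/27)
j=1 picked index 2: u0 ∈ [1/18, 7/18)
j=2 picked index 2: u0 ∈ [-1/9, 2/9)
j=3 picked index 4: u0 ∈ [1/18, 7/18)
j=4 picked index 4: u0 ∈ [-1/9, 2/9)
j=5 picked index 5: u0 ∈ [1/18, 1/6)
intersection: [1/18, 1/6)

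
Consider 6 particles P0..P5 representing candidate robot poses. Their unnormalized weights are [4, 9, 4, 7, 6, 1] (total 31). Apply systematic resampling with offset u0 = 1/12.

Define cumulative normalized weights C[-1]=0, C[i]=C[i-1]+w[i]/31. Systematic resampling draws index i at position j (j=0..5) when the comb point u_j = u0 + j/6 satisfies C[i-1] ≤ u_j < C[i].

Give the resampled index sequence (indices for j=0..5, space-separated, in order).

C = [4/31, 13/31, 17/31, 24/31, 30/31, 1]
j=0: u_0=1/12 ∈ [0, 4/31) → index 0
j=1: u_1=1/4 ∈ [4/31, 13/31) → index 1
j=2: u_2=5/12 ∈ [4/31, 13/31) → index 1
j=3: u_3=7/12 ∈ [17/31, 24/31) → index 3
j=4: u_4=3/4 ∈ [17/31, 24/31) → index 3
j=5: u_5=11/12 ∈ [24/31, 30/31) → index 4

0 1 1 3 3 4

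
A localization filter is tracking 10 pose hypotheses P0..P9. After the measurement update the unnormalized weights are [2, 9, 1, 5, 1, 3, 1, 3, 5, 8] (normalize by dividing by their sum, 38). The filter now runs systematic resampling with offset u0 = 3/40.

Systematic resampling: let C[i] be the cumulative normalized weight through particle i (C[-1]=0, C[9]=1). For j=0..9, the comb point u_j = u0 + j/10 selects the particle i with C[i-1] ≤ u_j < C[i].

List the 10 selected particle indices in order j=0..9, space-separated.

C = [1/19, 11/38, 6/19, 17/38, 9/19, 21/38, 11/19, 25/38, 15/19, 1]
j=0: u_0=3/40 ∈ [1/19, 11/38) → index 1
j=1: u_1=7/40 ∈ [1/19, 11/38) → index 1
j=2: u_2=11/40 ∈ [1/19, 11/38) → index 1
j=3: u_3=3/8 ∈ [6/19, 17/38) → index 3
j=4: u_4=19/40 ∈ [9/19, 21/38) → index 5
j=5: u_5=23/40 ∈ [21/38, 11/19) → index 6
j=6: u_6=27/40 ∈ [25/38, 15/19) → index 8
j=7: u_7=31/40 ∈ [25/38, 15/19) → index 8
j=8: u_8=7/8 ∈ [15/19, 1) → index 9
j=9: u_9=39/40 ∈ [15/19, 1) → index 9

1 1 1 3 5 6 8 8 9 9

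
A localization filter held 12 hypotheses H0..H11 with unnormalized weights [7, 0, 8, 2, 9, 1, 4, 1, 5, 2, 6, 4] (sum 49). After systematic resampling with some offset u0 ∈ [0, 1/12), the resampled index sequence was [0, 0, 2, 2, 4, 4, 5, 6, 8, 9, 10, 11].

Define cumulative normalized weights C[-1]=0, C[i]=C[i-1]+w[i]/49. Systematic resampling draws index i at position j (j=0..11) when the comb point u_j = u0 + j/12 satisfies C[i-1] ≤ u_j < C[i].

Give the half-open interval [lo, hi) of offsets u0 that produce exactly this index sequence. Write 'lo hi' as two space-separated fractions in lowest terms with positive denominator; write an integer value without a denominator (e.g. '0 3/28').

C = [1/7, 1/7, 15/49, 17/49, 26/49, 27/49, 31/49, 32/49, 37/49, 39/49, 45/49, 1]
j=0 picked index 0: u0 ∈ [0, 1/7)
j=1 picked index 0: u0 ∈ [-1/12, 5/84)
j=2 picked index 2: u0 ∈ [-1/42, 41/294)
j=3 picked index 2: u0 ∈ [-3/28, 11/196)
j=4 picked index 4: u0 ∈ [2/147, 29/147)
j=5 picked index 4: u0 ∈ [-41/588, 67/588)
j=6 picked index 5: u0 ∈ [3/98, 5/98)
j=7 picked index 6: u0 ∈ [-19/588, 29/588)
j=8 picked index 8: u0 ∈ [-2/147, 13/147)
j=9 picked index 9: u0 ∈ [1/196, 9/196)
j=10 picked index 10: u0 ∈ [-11/294, 25/294)
j=11 picked index 11: u0 ∈ [1/588, 1/12)
intersection: [3/98, 9/196)

3/98 9/196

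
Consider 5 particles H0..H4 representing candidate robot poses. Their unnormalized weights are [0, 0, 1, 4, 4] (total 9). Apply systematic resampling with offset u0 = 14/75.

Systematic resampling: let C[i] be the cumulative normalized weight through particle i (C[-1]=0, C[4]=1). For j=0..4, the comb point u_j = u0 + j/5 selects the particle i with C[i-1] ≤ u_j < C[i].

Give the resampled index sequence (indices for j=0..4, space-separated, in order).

C = [0, 0, 1/9, 5/9, 1]
j=0: u_0=14/75 ∈ [1/9, 5/9) → index 3
j=1: u_1=29/75 ∈ [1/9, 5/9) → index 3
j=2: u_2=44/75 ∈ [5/9, 1) → index 4
j=3: u_3=59/75 ∈ [5/9, 1) → index 4
j=4: u_4=74/75 ∈ [5/9, 1) → index 4

3 3 4 4 4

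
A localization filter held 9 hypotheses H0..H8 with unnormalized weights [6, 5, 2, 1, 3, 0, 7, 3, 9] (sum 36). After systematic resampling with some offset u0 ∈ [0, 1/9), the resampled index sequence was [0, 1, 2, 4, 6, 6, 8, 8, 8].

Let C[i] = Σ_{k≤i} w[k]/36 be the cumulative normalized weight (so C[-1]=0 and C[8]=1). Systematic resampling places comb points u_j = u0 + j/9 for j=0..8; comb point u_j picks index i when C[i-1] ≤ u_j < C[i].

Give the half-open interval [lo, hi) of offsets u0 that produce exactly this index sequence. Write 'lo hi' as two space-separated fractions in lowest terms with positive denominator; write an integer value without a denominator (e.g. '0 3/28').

C = [1/6, 11/36, 13/36, 7/18, 17/36, 17/36, 2/3, 3/4, 1]
j=0 picked index 0: u0 ∈ [0, 1/6)
j=1 picked index 1: u0 ∈ [1/18, 7/36)
j=2 picked index 2: u0 ∈ [1/12, 5/36)
j=3 picked index 4: u0 ∈ [1/18, 5/36)
j=4 picked index 6: u0 ∈ [1/36, 2/9)
j=5 picked index 6: u0 ∈ [-1/12, 1/9)
j=6 picked index 8: u0 ∈ [1/12, 1/3)
j=7 picked index 8: u0 ∈ [-1/36, 2/9)
j=8 picked index 8: u0 ∈ [-5/36, 1/9)
intersection: [1/12, 1/9)

1/12 1/9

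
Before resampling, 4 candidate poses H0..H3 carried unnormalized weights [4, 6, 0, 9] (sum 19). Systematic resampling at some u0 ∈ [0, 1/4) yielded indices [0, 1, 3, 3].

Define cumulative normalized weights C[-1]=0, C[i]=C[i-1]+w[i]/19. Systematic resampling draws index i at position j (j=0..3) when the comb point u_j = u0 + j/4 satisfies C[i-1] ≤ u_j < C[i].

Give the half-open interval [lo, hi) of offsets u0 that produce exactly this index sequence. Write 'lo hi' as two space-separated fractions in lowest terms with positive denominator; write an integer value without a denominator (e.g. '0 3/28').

1/38 4/19

C = [4/19, 10/19, 10/19, 1]
j=0 picked index 0: u0 ∈ [0, 4/19)
j=1 picked index 1: u0 ∈ [-3/76, 21/76)
j=2 picked index 3: u0 ∈ [1/38, 1/2)
j=3 picked index 3: u0 ∈ [-17/76, 1/4)
intersection: [1/38, 4/19)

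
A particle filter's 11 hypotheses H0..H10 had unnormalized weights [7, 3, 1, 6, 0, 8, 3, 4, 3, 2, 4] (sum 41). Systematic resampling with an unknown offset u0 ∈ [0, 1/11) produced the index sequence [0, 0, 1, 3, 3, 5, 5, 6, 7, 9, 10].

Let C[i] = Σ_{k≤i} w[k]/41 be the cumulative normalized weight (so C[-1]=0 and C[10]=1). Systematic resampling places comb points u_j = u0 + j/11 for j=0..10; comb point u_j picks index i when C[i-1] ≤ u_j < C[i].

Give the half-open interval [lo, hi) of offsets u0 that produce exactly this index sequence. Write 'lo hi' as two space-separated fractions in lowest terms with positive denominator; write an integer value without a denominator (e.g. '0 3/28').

C = [7/41, 10/41, 11/41, 17/41, 17/41, 25/41, 28/41, 32/41, 35/41, 37/41, 1]
j=0 picked index 0: u0 ∈ [0, 7/41)
j=1 picked index 0: u0 ∈ [-1/11, 36/451)
j=2 picked index 1: u0 ∈ [-5/451, 28/451)
j=3 picked index 3: u0 ∈ [-2/451, 64/451)
j=4 picked index 3: u0 ∈ [-43/451, 23/451)
j=5 picked index 5: u0 ∈ [-18/451, 70/451)
j=6 picked index 5: u0 ∈ [-59/451, 29/451)
j=7 picked index 6: u0 ∈ [-12/451, 21/451)
j=8 picked index 7: u0 ∈ [-20/451, 24/451)
j=9 picked index 9: u0 ∈ [16/451, 38/451)
j=10 picked index 10: u0 ∈ [-3/451, 1/11)
intersection: [16/451, 21/451)

16/451 21/451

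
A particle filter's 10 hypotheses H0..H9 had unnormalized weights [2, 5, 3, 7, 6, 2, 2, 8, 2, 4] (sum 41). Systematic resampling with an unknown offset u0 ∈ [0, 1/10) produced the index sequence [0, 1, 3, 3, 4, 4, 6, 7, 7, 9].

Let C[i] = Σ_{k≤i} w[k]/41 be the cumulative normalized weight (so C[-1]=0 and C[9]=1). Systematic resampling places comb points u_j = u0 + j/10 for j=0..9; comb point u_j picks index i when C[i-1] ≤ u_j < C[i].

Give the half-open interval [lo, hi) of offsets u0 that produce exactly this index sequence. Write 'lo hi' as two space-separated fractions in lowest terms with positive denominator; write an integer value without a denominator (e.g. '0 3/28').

9/205 2/41

C = [2/41, 7/41, 10/41, 17/41, 23/41, 25/41, 27/41, 35/41, 37/41, 1]
j=0 picked index 0: u0 ∈ [0, 2/41)
j=1 picked index 1: u0 ∈ [-21/410, 29/410)
j=2 picked index 3: u0 ∈ [9/205, 44/205)
j=3 picked index 3: u0 ∈ [-23/410, 47/410)
j=4 picked index 4: u0 ∈ [3/205, 33/205)
j=5 picked index 4: u0 ∈ [-7/82, 5/82)
j=6 picked index 6: u0 ∈ [2/205, 12/205)
j=7 picked index 7: u0 ∈ [-17/410, 63/410)
j=8 picked index 7: u0 ∈ [-29/205, 11/205)
j=9 picked index 9: u0 ∈ [1/410, 1/10)
intersection: [9/205, 2/41)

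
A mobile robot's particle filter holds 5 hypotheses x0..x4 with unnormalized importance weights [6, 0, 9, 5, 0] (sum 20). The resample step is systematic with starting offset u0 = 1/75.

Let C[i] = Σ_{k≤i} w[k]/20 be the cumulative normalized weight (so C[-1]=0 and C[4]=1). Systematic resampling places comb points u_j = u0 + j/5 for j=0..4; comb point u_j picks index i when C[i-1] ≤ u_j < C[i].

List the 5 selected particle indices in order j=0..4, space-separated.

C = [3/10, 3/10, 3/4, 1, 1]
j=0: u_0=1/75 ∈ [0, 3/10) → index 0
j=1: u_1=16/75 ∈ [0, 3/10) → index 0
j=2: u_2=31/75 ∈ [3/10, 3/4) → index 2
j=3: u_3=46/75 ∈ [3/10, 3/4) → index 2
j=4: u_4=61/75 ∈ [3/4, 1) → index 3

0 0 2 2 3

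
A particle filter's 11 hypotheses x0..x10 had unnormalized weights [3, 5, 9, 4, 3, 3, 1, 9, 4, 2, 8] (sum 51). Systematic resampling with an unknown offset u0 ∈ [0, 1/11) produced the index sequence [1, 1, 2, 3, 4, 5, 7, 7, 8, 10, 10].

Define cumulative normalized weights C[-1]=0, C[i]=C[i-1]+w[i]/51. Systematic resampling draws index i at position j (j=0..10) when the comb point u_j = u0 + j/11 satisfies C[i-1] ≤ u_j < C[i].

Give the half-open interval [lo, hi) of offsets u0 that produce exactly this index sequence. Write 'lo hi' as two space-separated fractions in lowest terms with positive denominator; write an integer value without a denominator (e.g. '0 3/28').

2/33 37/561

C = [1/17, 8/51, 1/3, 7/17, 8/17, 9/17, 28/51, 37/51, 41/51, 43/51, 1]
j=0 picked index 1: u0 ∈ [1/17, 8/51)
j=1 picked index 1: u0 ∈ [-6/187, 37/561)
j=2 picked index 2: u0 ∈ [-14/561, 5/33)
j=3 picked index 3: u0 ∈ [2/33, 26/187)
j=4 picked index 4: u0 ∈ [9/187, 20/187)
j=5 picked index 5: u0 ∈ [3/187, 14/187)
j=6 picked index 7: u0 ∈ [2/561, 101/561)
j=7 picked index 7: u0 ∈ [-49/561, 50/561)
j=8 picked index 8: u0 ∈ [-1/561, 43/561)
j=9 picked index 10: u0 ∈ [14/561, 2/11)
j=10 picked index 10: u0 ∈ [-37/561, 1/11)
intersection: [2/33, 37/561)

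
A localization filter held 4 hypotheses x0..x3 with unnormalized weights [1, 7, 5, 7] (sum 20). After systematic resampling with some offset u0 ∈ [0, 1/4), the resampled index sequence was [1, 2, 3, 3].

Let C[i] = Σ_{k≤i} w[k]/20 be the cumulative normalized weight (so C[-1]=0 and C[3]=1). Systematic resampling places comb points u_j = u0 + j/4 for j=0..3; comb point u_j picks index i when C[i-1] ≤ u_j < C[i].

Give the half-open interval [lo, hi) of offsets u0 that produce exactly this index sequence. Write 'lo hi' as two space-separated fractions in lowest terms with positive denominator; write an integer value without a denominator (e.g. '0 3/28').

3/20 1/4

C = [1/20, 2/5, 13/20, 1]
j=0 picked index 1: u0 ∈ [1/20, 2/5)
j=1 picked index 2: u0 ∈ [3/20, 2/5)
j=2 picked index 3: u0 ∈ [3/20, 1/2)
j=3 picked index 3: u0 ∈ [-1/10, 1/4)
intersection: [3/20, 1/4)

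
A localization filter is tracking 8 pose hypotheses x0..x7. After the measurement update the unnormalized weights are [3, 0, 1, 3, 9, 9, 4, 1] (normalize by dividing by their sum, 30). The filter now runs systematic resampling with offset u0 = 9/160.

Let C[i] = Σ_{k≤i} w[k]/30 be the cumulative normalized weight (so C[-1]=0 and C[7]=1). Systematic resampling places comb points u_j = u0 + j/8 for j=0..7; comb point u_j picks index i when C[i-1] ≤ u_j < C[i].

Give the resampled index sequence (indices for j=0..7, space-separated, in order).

0 3 4 4 5 5 5 6

C = [1/10, 1/10, 2/15, 7/30, 8/15, 5/6, 29/30, 1]
j=0: u_0=9/160 ∈ [0, 1/10) → index 0
j=1: u_1=29/160 ∈ [2/15, 7/30) → index 3
j=2: u_2=49/160 ∈ [7/30, 8/15) → index 4
j=3: u_3=69/160 ∈ [7/30, 8/15) → index 4
j=4: u_4=89/160 ∈ [8/15, 5/6) → index 5
j=5: u_5=109/160 ∈ [8/15, 5/6) → index 5
j=6: u_6=129/160 ∈ [8/15, 5/6) → index 5
j=7: u_7=149/160 ∈ [5/6, 29/30) → index 6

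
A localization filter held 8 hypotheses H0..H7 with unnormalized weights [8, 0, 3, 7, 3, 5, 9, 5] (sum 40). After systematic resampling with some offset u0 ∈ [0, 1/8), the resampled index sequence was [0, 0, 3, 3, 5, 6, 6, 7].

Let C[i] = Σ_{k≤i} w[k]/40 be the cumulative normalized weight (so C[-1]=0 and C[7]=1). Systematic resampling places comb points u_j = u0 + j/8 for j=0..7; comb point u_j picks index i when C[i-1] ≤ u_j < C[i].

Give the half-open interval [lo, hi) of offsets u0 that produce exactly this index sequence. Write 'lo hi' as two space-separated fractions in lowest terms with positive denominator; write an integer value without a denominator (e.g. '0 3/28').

1/40 3/40

C = [1/5, 1/5, 11/40, 9/20, 21/40, 13/20, 7/8, 1]
j=0 picked index 0: u0 ∈ [0, 1/5)
j=1 picked index 0: u0 ∈ [-1/8, 3/40)
j=2 picked index 3: u0 ∈ [1/40, 1/5)
j=3 picked index 3: u0 ∈ [-1/10, 3/40)
j=4 picked index 5: u0 ∈ [1/40, 3/20)
j=5 picked index 6: u0 ∈ [1/40, 1/4)
j=6 picked index 6: u0 ∈ [-1/10, 1/8)
j=7 picked index 7: u0 ∈ [0, 1/8)
intersection: [1/40, 3/40)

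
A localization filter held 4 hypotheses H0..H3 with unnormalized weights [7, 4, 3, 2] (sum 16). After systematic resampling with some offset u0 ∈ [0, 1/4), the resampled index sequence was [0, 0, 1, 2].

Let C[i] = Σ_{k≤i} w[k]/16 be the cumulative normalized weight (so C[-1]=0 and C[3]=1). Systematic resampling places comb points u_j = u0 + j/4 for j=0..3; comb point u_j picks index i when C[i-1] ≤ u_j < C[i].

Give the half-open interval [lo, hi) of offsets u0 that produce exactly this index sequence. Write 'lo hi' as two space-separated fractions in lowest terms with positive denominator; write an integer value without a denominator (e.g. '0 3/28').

C = [7/16, 11/16, 7/8, 1]
j=0 picked index 0: u0 ∈ [0, 7/16)
j=1 picked index 0: u0 ∈ [-1/4, 3/16)
j=2 picked index 1: u0 ∈ [-1/16, 3/16)
j=3 picked index 2: u0 ∈ [-1/16, 1/8)
intersection: [0, 1/8)

0 1/8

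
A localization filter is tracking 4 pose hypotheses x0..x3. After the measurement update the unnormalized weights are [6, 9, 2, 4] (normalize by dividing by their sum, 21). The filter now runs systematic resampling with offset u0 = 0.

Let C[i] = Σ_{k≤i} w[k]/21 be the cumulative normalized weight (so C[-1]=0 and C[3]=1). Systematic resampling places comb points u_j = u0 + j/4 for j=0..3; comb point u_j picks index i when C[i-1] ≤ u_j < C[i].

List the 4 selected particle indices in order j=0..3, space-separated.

C = [2/7, 5/7, 17/21, 1]
j=0: u_0=0 ∈ [0, 2/7) → index 0
j=1: u_1=1/4 ∈ [0, 2/7) → index 0
j=2: u_2=1/2 ∈ [2/7, 5/7) → index 1
j=3: u_3=3/4 ∈ [5/7, 17/21) → index 2

0 0 1 2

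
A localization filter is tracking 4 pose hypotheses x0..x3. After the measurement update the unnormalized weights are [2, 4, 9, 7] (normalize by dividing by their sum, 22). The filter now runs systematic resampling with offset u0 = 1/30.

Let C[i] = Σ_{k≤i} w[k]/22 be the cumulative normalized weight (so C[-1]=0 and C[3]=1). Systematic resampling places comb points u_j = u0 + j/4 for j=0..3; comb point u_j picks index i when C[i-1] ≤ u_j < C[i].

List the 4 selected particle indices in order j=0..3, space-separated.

C = [1/11, 3/11, 15/22, 1]
j=0: u_0=1/30 ∈ [0, 1/11) → index 0
j=1: u_1=17/60 ∈ [3/11, 15/22) → index 2
j=2: u_2=8/15 ∈ [3/11, 15/22) → index 2
j=3: u_3=47/60 ∈ [15/22, 1) → index 3

0 2 2 3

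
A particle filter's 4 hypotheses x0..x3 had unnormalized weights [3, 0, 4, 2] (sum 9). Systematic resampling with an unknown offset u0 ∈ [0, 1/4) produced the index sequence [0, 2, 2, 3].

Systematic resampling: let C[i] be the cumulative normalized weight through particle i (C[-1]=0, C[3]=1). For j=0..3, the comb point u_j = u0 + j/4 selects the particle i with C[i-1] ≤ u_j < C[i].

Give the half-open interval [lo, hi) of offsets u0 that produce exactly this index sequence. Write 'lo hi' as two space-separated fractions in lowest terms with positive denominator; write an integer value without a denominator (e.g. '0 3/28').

1/12 1/4

C = [1/3, 1/3, 7/9, 1]
j=0 picked index 0: u0 ∈ [0, 1/3)
j=1 picked index 2: u0 ∈ [1/12, 19/36)
j=2 picked index 2: u0 ∈ [-1/6, 5/18)
j=3 picked index 3: u0 ∈ [1/36, 1/4)
intersection: [1/12, 1/4)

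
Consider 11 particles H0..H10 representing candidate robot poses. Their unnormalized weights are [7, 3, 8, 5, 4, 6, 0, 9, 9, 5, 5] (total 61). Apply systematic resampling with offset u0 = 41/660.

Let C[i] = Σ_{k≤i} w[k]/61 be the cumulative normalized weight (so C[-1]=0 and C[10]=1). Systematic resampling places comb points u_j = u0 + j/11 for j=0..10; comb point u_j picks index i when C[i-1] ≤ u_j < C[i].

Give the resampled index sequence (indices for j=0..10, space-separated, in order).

0 1 2 3 4 5 7 8 8 9 10

C = [7/61, 10/61, 18/61, 23/61, 27/61, 33/61, 33/61, 42/61, 51/61, 56/61, 1]
j=0: u_0=41/660 ∈ [0, 7/61) → index 0
j=1: u_1=101/660 ∈ [7/61, 10/61) → index 1
j=2: u_2=161/660 ∈ [10/61, 18/61) → index 2
j=3: u_3=221/660 ∈ [18/61, 23/61) → index 3
j=4: u_4=281/660 ∈ [23/61, 27/61) → index 4
j=5: u_5=31/60 ∈ [27/61, 33/61) → index 5
j=6: u_6=401/660 ∈ [33/61, 42/61) → index 7
j=7: u_7=461/660 ∈ [42/61, 51/61) → index 8
j=8: u_8=521/660 ∈ [42/61, 51/61) → index 8
j=9: u_9=581/660 ∈ [51/61, 56/61) → index 9
j=10: u_10=641/660 ∈ [56/61, 1) → index 10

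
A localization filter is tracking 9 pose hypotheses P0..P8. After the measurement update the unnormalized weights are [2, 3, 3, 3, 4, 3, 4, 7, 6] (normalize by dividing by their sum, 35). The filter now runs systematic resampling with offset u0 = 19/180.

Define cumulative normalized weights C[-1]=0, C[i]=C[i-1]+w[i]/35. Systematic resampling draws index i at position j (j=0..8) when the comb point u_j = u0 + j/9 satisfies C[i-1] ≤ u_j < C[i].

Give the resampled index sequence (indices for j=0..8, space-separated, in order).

C = [2/35, 1/7, 8/35, 11/35, 3/7, 18/35, 22/35, 29/35, 1]
j=0: u_0=19/180 ∈ [2/35, 1/7) → index 1
j=1: u_1=13/60 ∈ [1/7, 8/35) → index 2
j=2: u_2=59/180 ∈ [11/35, 3/7) → index 4
j=3: u_3=79/180 ∈ [3/7, 18/35) → index 5
j=4: u_4=11/20 ∈ [18/35, 22/35) → index 6
j=5: u_5=119/180 ∈ [22/35, 29/35) → index 7
j=6: u_6=139/180 ∈ [22/35, 29/35) → index 7
j=7: u_7=53/60 ∈ [29/35, 1) → index 8
j=8: u_8=179/180 ∈ [29/35, 1) → index 8

1 2 4 5 6 7 7 8 8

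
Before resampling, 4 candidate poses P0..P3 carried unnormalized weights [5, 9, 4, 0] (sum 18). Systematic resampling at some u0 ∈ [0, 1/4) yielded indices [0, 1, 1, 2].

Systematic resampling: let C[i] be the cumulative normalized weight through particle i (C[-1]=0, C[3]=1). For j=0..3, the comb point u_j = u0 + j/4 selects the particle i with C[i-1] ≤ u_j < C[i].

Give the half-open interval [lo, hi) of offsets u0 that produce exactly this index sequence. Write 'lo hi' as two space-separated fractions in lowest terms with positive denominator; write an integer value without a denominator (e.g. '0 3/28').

C = [5/18, 7/9, 1, 1]
j=0 picked index 0: u0 ∈ [0, 5/18)
j=1 picked index 1: u0 ∈ [1/36, 19/36)
j=2 picked index 1: u0 ∈ [-2/9, 5/18)
j=3 picked index 2: u0 ∈ [1/36, 1/4)
intersection: [1/36, 1/4)

1/36 1/4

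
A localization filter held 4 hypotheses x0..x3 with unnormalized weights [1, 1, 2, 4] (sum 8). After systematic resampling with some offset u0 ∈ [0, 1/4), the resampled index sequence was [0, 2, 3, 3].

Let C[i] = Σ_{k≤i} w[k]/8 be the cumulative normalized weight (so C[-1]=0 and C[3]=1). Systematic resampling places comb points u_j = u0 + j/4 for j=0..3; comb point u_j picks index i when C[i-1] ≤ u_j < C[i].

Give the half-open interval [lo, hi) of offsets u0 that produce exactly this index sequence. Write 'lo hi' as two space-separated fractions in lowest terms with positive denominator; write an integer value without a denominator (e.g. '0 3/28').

C = [1/8, 1/4, 1/2, 1]
j=0 picked index 0: u0 ∈ [0, 1/8)
j=1 picked index 2: u0 ∈ [0, 1/4)
j=2 picked index 3: u0 ∈ [0, 1/2)
j=3 picked index 3: u0 ∈ [-1/4, 1/4)
intersection: [0, 1/8)

0 1/8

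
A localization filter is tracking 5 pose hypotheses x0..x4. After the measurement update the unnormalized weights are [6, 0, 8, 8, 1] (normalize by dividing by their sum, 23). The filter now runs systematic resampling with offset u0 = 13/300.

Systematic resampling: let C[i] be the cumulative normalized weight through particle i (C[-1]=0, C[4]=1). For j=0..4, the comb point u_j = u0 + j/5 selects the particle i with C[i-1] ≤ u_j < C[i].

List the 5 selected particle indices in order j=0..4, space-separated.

0 0 2 3 3

C = [6/23, 6/23, 14/23, 22/23, 1]
j=0: u_0=13/300 ∈ [0, 6/23) → index 0
j=1: u_1=73/300 ∈ [0, 6/23) → index 0
j=2: u_2=133/300 ∈ [6/23, 14/23) → index 2
j=3: u_3=193/300 ∈ [14/23, 22/23) → index 3
j=4: u_4=253/300 ∈ [14/23, 22/23) → index 3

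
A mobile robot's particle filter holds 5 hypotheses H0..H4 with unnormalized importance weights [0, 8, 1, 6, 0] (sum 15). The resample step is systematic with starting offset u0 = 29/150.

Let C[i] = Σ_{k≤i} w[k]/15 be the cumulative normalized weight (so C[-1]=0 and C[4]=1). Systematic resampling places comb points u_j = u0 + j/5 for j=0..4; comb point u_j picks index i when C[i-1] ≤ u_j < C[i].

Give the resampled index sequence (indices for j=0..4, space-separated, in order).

C = [0, 8/15, 3/5, 1, 1]
j=0: u_0=29/150 ∈ [0, 8/15) → index 1
j=1: u_1=59/150 ∈ [0, 8/15) → index 1
j=2: u_2=89/150 ∈ [8/15, 3/5) → index 2
j=3: u_3=119/150 ∈ [3/5, 1) → index 3
j=4: u_4=149/150 ∈ [3/5, 1) → index 3

1 1 2 3 3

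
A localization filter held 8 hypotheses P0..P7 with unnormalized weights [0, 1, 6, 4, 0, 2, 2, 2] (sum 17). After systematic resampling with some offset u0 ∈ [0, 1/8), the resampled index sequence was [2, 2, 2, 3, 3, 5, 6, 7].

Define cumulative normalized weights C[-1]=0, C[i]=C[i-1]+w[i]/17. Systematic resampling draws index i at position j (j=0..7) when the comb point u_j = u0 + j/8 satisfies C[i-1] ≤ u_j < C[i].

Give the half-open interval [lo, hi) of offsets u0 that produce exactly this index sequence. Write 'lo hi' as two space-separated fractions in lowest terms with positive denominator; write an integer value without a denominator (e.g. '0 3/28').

1/17 1/8

C = [0, 1/17, 7/17, 11/17, 11/17, 13/17, 15/17, 1]
j=0 picked index 2: u0 ∈ [1/17, 7/17)
j=1 picked index 2: u0 ∈ [-9/136, 39/136)
j=2 picked index 2: u0 ∈ [-13/68, 11/68)
j=3 picked index 3: u0 ∈ [5/136, 37/136)
j=4 picked index 3: u0 ∈ [-3/34, 5/34)
j=5 picked index 5: u0 ∈ [3/136, 19/136)
j=6 picked index 6: u0 ∈ [1/68, 9/68)
j=7 picked index 7: u0 ∈ [1/136, 1/8)
intersection: [1/17, 1/8)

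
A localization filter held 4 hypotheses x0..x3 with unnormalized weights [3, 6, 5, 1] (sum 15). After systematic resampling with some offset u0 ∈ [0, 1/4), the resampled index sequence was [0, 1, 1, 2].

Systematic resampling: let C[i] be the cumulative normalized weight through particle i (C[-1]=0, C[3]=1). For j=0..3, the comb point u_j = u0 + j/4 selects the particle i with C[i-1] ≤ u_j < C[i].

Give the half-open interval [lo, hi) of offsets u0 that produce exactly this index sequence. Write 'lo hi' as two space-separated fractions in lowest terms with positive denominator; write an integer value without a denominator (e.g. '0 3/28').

C = [1/5, 3/5, 14/15, 1]
j=0 picked index 0: u0 ∈ [0, 1/5)
j=1 picked index 1: u0 ∈ [-1/20, 7/20)
j=2 picked index 1: u0 ∈ [-3/10, 1/10)
j=3 picked index 2: u0 ∈ [-3/20, 11/60)
intersection: [0, 1/10)

0 1/10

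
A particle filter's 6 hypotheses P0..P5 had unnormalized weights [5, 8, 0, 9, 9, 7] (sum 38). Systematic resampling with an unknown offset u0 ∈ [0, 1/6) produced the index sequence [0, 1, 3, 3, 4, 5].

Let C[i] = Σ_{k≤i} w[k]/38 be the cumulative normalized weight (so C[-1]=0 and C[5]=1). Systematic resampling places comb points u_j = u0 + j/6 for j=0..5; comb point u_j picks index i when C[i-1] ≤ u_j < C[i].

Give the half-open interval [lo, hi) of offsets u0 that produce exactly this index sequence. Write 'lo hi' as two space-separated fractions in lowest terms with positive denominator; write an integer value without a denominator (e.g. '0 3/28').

1/114 3/38

C = [5/38, 13/38, 13/38, 11/19, 31/38, 1]
j=0 picked index 0: u0 ∈ [0, 5/38)
j=1 picked index 1: u0 ∈ [-2/57, 10/57)
j=2 picked index 3: u0 ∈ [1/114, 14/57)
j=3 picked index 3: u0 ∈ [-3/19, 3/38)
j=4 picked index 4: u0 ∈ [-5/57, 17/114)
j=5 picked index 5: u0 ∈ [-1/57, 1/6)
intersection: [1/114, 3/38)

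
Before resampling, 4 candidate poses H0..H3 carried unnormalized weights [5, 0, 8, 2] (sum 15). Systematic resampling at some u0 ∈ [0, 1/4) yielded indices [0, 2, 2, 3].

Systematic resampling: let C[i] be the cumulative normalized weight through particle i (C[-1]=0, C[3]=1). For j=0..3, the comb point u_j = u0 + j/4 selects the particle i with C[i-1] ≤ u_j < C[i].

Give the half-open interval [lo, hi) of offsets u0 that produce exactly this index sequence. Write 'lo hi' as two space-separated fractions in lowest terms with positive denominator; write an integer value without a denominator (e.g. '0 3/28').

C = [1/3, 1/3, 13/15, 1]
j=0 picked index 0: u0 ∈ [0, 1/3)
j=1 picked index 2: u0 ∈ [1/12, 37/60)
j=2 picked index 2: u0 ∈ [-1/6, 11/30)
j=3 picked index 3: u0 ∈ [7/60, 1/4)
intersection: [7/60, 1/4)

7/60 1/4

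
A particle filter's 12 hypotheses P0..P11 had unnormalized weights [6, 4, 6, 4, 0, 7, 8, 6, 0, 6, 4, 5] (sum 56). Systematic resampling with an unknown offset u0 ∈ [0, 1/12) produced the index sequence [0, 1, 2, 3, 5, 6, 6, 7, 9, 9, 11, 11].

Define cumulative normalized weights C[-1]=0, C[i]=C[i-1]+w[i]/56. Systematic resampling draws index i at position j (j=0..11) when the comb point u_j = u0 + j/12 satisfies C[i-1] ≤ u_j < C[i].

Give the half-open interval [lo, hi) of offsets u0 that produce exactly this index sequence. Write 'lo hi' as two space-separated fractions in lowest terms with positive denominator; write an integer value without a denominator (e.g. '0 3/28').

C = [3/28, 5/28, 2/7, 5/14, 5/14, 27/56, 5/8, 41/56, 41/56, 47/56, 51/56, 1]
j=0 picked index 0: u0 ∈ [0, 3/28)
j=1 picked index 1: u0 ∈ [1/42, 2/21)
j=2 picked index 2: u0 ∈ [1/84, 5/42)
j=3 picked index 3: u0 ∈ [1/28, 3/28)
j=4 picked index 5: u0 ∈ [1/42, 25/168)
j=5 picked index 6: u0 ∈ [11/168, 5/24)
j=6 picked index 6: u0 ∈ [-1/56, 1/8)
j=7 picked index 7: u0 ∈ [1/24, 25/168)
j=8 picked index 9: u0 ∈ [11/168, 29/168)
j=9 picked index 9: u0 ∈ [-1/56, 5/56)
j=10 picked index 11: u0 ∈ [13/168, 1/6)
j=11 picked index 11: u0 ∈ [-1/168, 1/12)
intersection: [13/168, 1/12)

13/168 1/12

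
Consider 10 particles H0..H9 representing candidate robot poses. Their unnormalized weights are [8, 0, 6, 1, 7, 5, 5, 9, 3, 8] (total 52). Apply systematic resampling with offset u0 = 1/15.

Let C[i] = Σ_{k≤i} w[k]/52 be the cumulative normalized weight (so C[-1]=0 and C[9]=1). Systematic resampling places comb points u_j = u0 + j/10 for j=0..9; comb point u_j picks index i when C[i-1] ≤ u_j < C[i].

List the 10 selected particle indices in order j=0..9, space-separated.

0 2 2 4 5 6 7 7 9 9

C = [2/13, 2/13, 7/26, 15/52, 11/26, 27/52, 8/13, 41/52, 11/13, 1]
j=0: u_0=1/15 ∈ [0, 2/13) → index 0
j=1: u_1=1/6 ∈ [2/13, 7/26) → index 2
j=2: u_2=4/15 ∈ [2/13, 7/26) → index 2
j=3: u_3=11/30 ∈ [15/52, 11/26) → index 4
j=4: u_4=7/15 ∈ [11/26, 27/52) → index 5
j=5: u_5=17/30 ∈ [27/52, 8/13) → index 6
j=6: u_6=2/3 ∈ [8/13, 41/52) → index 7
j=7: u_7=23/30 ∈ [8/13, 41/52) → index 7
j=8: u_8=13/15 ∈ [11/13, 1) → index 9
j=9: u_9=29/30 ∈ [11/13, 1) → index 9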